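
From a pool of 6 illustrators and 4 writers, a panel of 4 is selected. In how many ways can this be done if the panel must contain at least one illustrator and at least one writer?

With no constraint there are C(10,4) = 210 possible selections.
Subtract selections that omit an entire group: no illustrators → C(4,4) = 1; no writers → C(6,4) = 15.
Both groups omitted at once is impossible, so 210 − 16 = 194.

194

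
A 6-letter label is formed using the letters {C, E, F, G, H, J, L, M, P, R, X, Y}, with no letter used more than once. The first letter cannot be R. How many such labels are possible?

609840

The first letter has 12−1 = 11 choices (anything except R).
The remaining 5 letters are filled from the other 11 symbols without repetition: 11 × 10 × 9 × 8 × 7 = 55440.
Total: 11 × 55440 = 609840.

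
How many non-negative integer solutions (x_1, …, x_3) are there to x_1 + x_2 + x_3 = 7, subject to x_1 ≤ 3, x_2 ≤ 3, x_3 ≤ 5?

13

Without the upper bounds there are C(9,2) = 36 ways to split 7 among 3 variables.
Subtract solutions that violate a single cap (substitute x_i' = x_i − (cap_i+1)): x_1 ≥ 4 gives C(5,2) = 10; x_2 ≥ 4 gives C(5,2) = 10; x_3 ≥ 6 gives C(3,2) = 3. Together 23.
No two caps can be exceeded simultaneously, so the pair terms are all 0.
By inclusion–exclusion the count is 36 − 23 + 0 = 13.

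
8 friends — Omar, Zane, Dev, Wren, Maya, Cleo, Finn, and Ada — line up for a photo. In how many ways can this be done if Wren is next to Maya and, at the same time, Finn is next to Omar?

2880

Treat {Wren,Maya} as one block (2 orders) and {Finn,Omar} as another (2 orders).
That leaves 6 units to arrange: 2 × 2 × 6! = 4 × 720 = 2880.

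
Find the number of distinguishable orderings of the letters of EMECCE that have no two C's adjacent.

40

There are 6!/(3!·2!) = 60 arrangements of EMECCE in total.
If the two C's are adjacent, glue them into one block, leaving 5 items to arrange: (5)!/(3!) = 20 ways.
Subtracting, 60 − 20 = 40 arrangements keep the C's apart.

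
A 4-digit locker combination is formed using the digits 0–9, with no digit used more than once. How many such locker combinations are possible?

Choose and order 4 of the 10 symbols: the first digit has 10 options, the next 9, then 8, 7.
That product is 10 × 9 × 8 × 7 = 5040.

5040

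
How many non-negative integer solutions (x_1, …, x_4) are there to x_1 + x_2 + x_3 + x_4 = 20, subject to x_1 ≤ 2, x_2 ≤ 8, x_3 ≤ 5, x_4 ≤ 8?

19

By stars and bars, unrestricted non-negative solutions to x_1+…+x_4 = 20 number C(20+3,3) = 1771.
Subtract solutions that violate a single cap (substitute x_i' = x_i − (cap_i+1)): x_1 ≥ 3 gives C(20,3) = 1140; x_2 ≥ 9 gives C(14,3) = 364; x_3 ≥ 6 gives C(17,3) = 680; x_4 ≥ 9 gives C(14,3) = 364. Together 2548.
Add back pairs where two caps are both exceeded: 165 + 364 + 165 + 56 + 10 + 56 = 816.
Subtract triples: 10 + 0 + 10 + 0 = 20.
By inclusion–exclusion the count is 1771 − 2548 + 816 − 20 = 19.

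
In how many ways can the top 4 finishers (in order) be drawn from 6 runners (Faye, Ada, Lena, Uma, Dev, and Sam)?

360

There are 6 choices for 1st place, 5 for 2nd, and so on down to 3 for position 4.
That gives 6 × 5 × 4 × 3 = 360.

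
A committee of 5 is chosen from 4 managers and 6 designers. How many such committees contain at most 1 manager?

66

Split by how many managers are chosen (0 through 1).
Sum: C(4,0)·C(6,5) + C(4,1)·C(6,4) = 6 + 60 = 66.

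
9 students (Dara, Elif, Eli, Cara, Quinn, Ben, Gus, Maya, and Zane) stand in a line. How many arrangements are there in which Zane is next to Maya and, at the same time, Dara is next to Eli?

Treat {Zane,Maya} as one block (2 orders) and {Dara,Eli} as another (2 orders).
That leaves 7 units to arrange: 2 × 2 × 7! = 4 × 5040 = 20160.

20160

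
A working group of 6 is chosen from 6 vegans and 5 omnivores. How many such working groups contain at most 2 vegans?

Split by how many vegans are chosen (0 through 2).
Sum: C(6,0)·C(5,6) + C(6,1)·C(5,5) + C(6,2)·C(5,4) = 0 + 6 + 75 = 81.

81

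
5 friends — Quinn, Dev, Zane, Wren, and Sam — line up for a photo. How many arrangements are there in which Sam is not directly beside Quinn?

Of the 5! = 120 arrangements, those with Sam and Quinn adjacent number 2 × 4! = 48 (treat the pair as a block with 2 internal orders).
So 120 − 48 = 72 arrangements keep them apart.

72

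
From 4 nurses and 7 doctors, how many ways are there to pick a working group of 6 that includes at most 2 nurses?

Split by how many nurses are chosen (0 through 2).
Sum: C(4,0)·C(7,6) + C(4,1)·C(7,5) + C(4,2)·C(7,4) = 7 + 84 + 210 = 301.

301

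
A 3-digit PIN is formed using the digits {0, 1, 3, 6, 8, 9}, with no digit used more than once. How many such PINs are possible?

120

With no repetition, fill the 3 digits in order: 6 choices, then 5, down to 4.
6 × 5 × 4 = 120.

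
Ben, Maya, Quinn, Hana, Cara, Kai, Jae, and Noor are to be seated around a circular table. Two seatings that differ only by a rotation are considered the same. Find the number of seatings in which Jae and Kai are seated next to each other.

1440

Treat {Jae, Kai} as one unit (2 internal orders) and seat the resulting 7 units around the table: (6)! circular arrangements.
So 2 × (6)! = 2 × 720 = 1440.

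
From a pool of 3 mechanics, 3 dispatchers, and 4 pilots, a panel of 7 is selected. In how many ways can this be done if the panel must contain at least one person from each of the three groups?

118

With no constraint there are C(10,7) = 120 possible selections.
Subtract selections that omit an entire group: no mechanics → C(7,7) = 1; no dispatchers → C(7,7) = 1; no pilots → C(6,7) = 0.
Add back selections omitting two groups (i.e. drawn from a single group): C(3,7) + C(3,7) + C(4,7) = 0.
By inclusion–exclusion: 120 − 2 + 0 = 118.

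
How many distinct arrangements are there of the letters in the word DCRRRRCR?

Letter multiplicities in DCRRRRCR: C×2, D×1, R×5.
So there are 8! / (5!·2!) = 168 distinguishable arrangements.

168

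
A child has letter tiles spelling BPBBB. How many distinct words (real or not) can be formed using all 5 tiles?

Letter multiplicities in BPBBB: B×4, P×1.
The number of distinct arrangements is 5!/(4!) = 120/24 = 5.

5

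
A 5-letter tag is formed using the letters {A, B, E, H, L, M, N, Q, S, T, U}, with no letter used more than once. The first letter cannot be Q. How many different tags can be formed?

50400

The first letter has 11−1 = 10 choices (anything except Q).
The remaining 4 letters are filled from the other 10 symbols without repetition: 10 × 9 × 8 × 7 = 5040.
Total: 10 × 5040 = 50400.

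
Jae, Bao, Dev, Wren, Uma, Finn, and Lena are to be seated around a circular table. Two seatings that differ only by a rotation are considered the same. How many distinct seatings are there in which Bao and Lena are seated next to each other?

Treat {Bao, Lena} as one unit (2 internal orders) and seat the resulting 6 units around the table: (5)! circular arrangements.
So 2 × (5)! = 2 × 120 = 240.

240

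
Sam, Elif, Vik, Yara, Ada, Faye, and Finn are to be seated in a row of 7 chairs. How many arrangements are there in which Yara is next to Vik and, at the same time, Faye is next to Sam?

480

Treat {Yara,Vik} as one block (2 orders) and {Faye,Sam} as another (2 orders).
That leaves 5 units to arrange: 2 × 2 × 5! = 4 × 120 = 480.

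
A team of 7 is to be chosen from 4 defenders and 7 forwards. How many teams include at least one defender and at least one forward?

329

Unrestricted: C(11,7) = 330 ways to pick any 7 of the 11.
Subtract selections that omit an entire group: no defenders → C(7,7) = 1; no forwards → C(4,7) = 0.
Both groups omitted at once is impossible, so 330 − 1 = 329.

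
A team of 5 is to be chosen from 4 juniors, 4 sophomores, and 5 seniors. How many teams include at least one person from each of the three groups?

980

Total 5-person selections from all 13: C(13,5) = 1287.
Selections missing a whole group: no juniors → C(9,5) = 126; no sophomores → C(9,5) = 126; no seniors → C(8,5) = 56.
Add back selections omitting two groups (i.e. drawn from a single group): C(4,5) + C(4,5) + C(5,5) = 1.
By inclusion–exclusion: 1287 − 308 + 1 = 980.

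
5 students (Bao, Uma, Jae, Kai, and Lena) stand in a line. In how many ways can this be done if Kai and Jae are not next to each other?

72

There are 5! = 120 arrangements in all. If Kai and Jae are adjacent, merging them into one block gives 2·(4)! = 48 arrangements.
Complementary counting: 120 − 48 = 72.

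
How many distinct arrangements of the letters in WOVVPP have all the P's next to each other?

60

Treat the 2 copies of P as a single block. The multiset to arrange is then {PP, O, V, V, W}, 5 items in all.
That gives (5)!/(2!) = 60 arrangements.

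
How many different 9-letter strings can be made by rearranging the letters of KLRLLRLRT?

2520

The 9 letters of KLRLLRLRT have repeats: L appearing 4 times and R appearing 3 times.
The number of distinct arrangements is 9!/(4!·3!) = 362880/144 = 2520.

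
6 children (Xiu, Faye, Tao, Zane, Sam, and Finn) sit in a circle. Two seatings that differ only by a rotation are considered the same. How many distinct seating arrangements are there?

120

Around a circle, 6 distinct people have 6!/6 = (5)! = 120 rotationally distinct seatings.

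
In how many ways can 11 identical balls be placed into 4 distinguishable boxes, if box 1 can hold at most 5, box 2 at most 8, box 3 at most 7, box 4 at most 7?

Without the upper bounds there are C(14,3) = 364 ways to split 11 among 4 boxes.
Subtract solutions that violate a single cap (substitute x_i' = x_i − (cap_i+1)): x_1 ≥ 6 gives C(8,3) = 56; x_2 ≥ 9 gives C(5,3) = 10; x_3 ≥ 8 gives C(6,3) = 20; x_4 ≥ 8 gives C(6,3) = 20. Together 106.
No two caps can be exceeded simultaneously, so the pair terms are all 0.
By inclusion–exclusion the count is 364 − 106 + 0 = 258.

258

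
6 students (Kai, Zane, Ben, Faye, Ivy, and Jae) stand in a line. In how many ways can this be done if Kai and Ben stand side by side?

Treat {Kai, Ben} as a single unit. There are 5 units to order, and the pair itself can be ordered 2 ways.
That gives 2 × 5! = 2 × 120 = 240.

240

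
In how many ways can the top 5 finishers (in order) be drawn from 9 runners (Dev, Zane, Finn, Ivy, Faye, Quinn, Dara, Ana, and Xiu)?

15120

This is an ordered selection of 5 from 9: P(9,5).
That gives 9 × 8 × 7 × 6 × 5 = 15120.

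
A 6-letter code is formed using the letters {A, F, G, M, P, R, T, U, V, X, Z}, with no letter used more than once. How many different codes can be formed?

Choose and order 6 of the 11 symbols: the first letter has 11 options, the next 10, and so on down to 6.
That product is 11 × 10 × 9 × 8 × 7 × 6 = 332640.

332640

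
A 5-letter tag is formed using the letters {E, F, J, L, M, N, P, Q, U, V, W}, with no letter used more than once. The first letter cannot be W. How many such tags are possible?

50400

The first letter has 11−1 = 10 choices (anything except W).
The remaining 4 letters are filled from the other 10 symbols without repetition: 10 × 9 × 8 × 7 = 5040.
Total: 10 × 5040 = 50400.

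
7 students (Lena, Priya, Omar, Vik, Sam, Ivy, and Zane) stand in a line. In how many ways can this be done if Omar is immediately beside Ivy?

1440

Place the 5 others and the Omar-Ivy pair as 6 objects in a line; the pair has 2 internal arrangements.
So the count is 2·(6)! = 1440.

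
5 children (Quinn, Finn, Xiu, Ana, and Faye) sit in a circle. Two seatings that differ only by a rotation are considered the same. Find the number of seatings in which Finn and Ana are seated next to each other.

Glue Finn and Ana into a block (2 internal orders). Seating 4 units around a circle gives (3)! arrangements.
So 2 × (3)! = 2 × 6 = 12.

12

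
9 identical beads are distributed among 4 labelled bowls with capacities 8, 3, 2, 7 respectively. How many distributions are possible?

85

By stars and bars, unrestricted non-negative solutions to x_1+…+x_4 = 9 number C(9+3,3) = 220.
Subtract solutions that violate a single cap (substitute x_i' = x_i − (cap_i+1)): x_1 ≥ 9 gives C(3,3) = 1; x_2 ≥ 4 gives C(8,3) = 56; x_3 ≥ 3 gives C(9,3) = 84; x_4 ≥ 8 gives C(4,3) = 4. Together 145.
Add back pairs where two caps are both exceeded: 0 + 0 + 0 + 10 + 0 + 0 = 10.
By inclusion–exclusion the count is 220 − 145 + 10 = 85.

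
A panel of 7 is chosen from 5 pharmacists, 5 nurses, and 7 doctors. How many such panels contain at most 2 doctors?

6882

Split by how many doctors are chosen (0 through 2).
Sum: C(7,0)·C(10,7) + C(7,1)·C(10,6) + C(7,2)·C(10,5) = 120 + 1470 + 5292 = 6882.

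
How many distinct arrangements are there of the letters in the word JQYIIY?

Letter multiplicities in JQYIIY: I×2, J×1, Q×1, Y×2.
So there are 6! / (2!·2!) = 180 distinguishable arrangements.

180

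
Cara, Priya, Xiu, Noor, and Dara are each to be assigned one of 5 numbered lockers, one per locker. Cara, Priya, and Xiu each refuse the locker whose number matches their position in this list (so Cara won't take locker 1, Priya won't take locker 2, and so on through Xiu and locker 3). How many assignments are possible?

64

Let Aᵢ (for i ∈ {1, 2, 3}) be the placements that put person i in their forbidden locker. Any j of these fix j positions, leaving (5−j)! ways to fill the rest, and there are C(3,j) ways to pick which j.
By inclusion–exclusion, the number of valid placements is Σ_{j=0}^{3} (−1)^j C(3,j)·(5−j)!.
Computing: 120 − 72 + 18 − 2 = 64.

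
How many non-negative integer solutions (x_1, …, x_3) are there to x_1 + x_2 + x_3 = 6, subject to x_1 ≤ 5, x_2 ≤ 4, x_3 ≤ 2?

Ignoring the caps, the number of non-negative solutions to x_1+…+x_3 = 6 is C(8,2) = 28.
Subtract solutions that violate a single cap (substitute x_i' = x_i − (cap_i+1)): x_1 ≥ 6 gives C(2,2) = 1; x_2 ≥ 5 gives C(3,2) = 3; x_3 ≥ 3 gives C(5,2) = 10. Together 14.
No two caps can be exceeded simultaneously, so the pair terms are all 0.
By inclusion–exclusion the count is 28 − 14 + 0 = 14.

14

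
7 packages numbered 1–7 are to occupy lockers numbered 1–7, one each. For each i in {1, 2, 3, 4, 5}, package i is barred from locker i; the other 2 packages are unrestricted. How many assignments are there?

Let Aᵢ (for 1 ≤ i ≤ 5) be the placements that put package i in its forbidden locker. Any j of these fix j positions, leaving (7−j)! ways to fill the rest, and there are C(5,j) ways to pick which j.
By inclusion–exclusion, the number of valid placements is Σ_{j=0}^{5} (−1)^j C(5,j)·(7−j)!.
Computing: 5040 − 3600 + 1200 − 240 + 30 − 2 = 2428.

2428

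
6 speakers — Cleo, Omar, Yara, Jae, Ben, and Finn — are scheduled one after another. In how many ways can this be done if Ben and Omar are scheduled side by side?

240

Glue Ben and Omar into one block (2 internal orders), leaving 5 units to arrange in a row.
That gives 2 × 5! = 2 × 120 = 240.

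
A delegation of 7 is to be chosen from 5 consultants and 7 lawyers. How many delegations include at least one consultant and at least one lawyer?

791

With no constraint there are C(12,7) = 792 possible selections.
Subtract selections that omit an entire group: no consultants → C(7,7) = 1; no lawyers → C(5,7) = 0.
Both groups omitted at once is impossible, so 792 − 1 = 791.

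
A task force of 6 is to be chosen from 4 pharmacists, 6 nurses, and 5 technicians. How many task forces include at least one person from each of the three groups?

With no constraint there are C(15,6) = 5005 possible selections.
Subtract selections that omit an entire group: no pharmacists → C(11,6) = 462; no nurses → C(9,6) = 84; no technicians → C(10,6) = 210.
Add back selections omitting two groups (i.e. drawn from a single group): C(4,6) + C(6,6) + C(5,6) = 1.
By inclusion–exclusion: 5005 − 756 + 1 = 4250.

4250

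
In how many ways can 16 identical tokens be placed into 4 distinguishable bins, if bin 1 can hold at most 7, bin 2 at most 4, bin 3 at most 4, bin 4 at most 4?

20

Without the upper bounds there are C(19,3) = 969 ways to split 16 among 4 bins.
Subtract solutions that violate a single cap (substitute x_i' = x_i − (cap_i+1)): x_1 ≥ 8 gives C(11,3) = 165; x_2 ≥ 5 gives C(14,3) = 364; x_3 ≥ 5 gives C(14,3) = 364; x_4 ≥ 5 gives C(14,3) = 364. Together 1257.
Add back pairs where two caps are both exceeded: 20 + 20 + 20 + 84 + 84 + 84 = 312.
Subtract triples: 0 + 0 + 0 + 4 = 4.
By inclusion–exclusion the count is 969 − 1257 + 312 − 4 = 20.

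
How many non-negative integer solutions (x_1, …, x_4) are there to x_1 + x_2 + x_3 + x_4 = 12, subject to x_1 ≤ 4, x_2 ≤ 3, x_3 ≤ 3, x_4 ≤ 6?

33

Ignoring the caps, the number of non-negative solutions to x_1+…+x_4 = 12 is C(15,3) = 455.
Subtract solutions that violate a single cap (substitute x_i' = x_i − (cap_i+1)): x_1 ≥ 5 gives C(10,3) = 120; x_2 ≥ 4 gives C(11,3) = 165; x_3 ≥ 4 gives C(11,3) = 165; x_4 ≥ 7 gives C(8,3) = 56. Together 506.
Add back pairs where two caps are both exceeded: 20 + 20 + 1 + 35 + 4 + 4 = 84.
By inclusion–exclusion the count is 455 − 506 + 84 = 33.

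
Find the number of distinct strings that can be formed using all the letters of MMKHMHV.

420

MMKHMHV has 7 letters with H appearing twice and M appearing 3 times.
The number of distinct arrangements is 7!/(3!·2!) = 5040/12 = 420.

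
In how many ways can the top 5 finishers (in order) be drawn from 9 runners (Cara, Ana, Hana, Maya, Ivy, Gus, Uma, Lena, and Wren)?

15120

This is an ordered selection of 5 from 9: P(9,5).
That gives 9 × 8 × 7 × 6 × 5 = 15120.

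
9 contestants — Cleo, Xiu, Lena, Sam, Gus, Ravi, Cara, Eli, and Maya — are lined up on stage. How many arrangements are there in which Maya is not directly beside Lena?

282240

Of the 9! = 362880 arrangements, those with Maya and Lena adjacent number 2 × 8! = 80640 (treat the pair as a block with 2 internal orders).
So 362880 − 80640 = 282240 arrangements keep them apart.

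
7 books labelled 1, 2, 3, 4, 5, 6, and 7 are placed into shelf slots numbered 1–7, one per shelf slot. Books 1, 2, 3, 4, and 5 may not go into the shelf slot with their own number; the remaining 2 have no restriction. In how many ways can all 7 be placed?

Let Aᵢ (for 1 ≤ i ≤ 5) be the placements that put book i in its forbidden shelf slot. Any j of these fix j positions, leaving (7−j)! ways to fill the rest, and there are C(5,j) ways to pick which j.
By inclusion–exclusion, the number of valid placements is Σ_{j=0}^{5} (−1)^j C(5,j)·(7−j)!.
Computing: 5040 − 3600 + 1200 − 240 + 30 − 2 = 2428.

2428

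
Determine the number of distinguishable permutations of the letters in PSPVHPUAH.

PSPVHPUAH has 9 letters with H appearing twice and P appearing 3 times.
The number of distinct arrangements is 9!/(3!·2!) = 362880/12 = 30240.

30240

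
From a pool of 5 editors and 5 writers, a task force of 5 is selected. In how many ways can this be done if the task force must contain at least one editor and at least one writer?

250

Total 5-person selections from all 10: C(10,5) = 252.
Subtract selections that omit an entire group: no editors → C(5,5) = 1; no writers → C(5,5) = 1.
Both groups omitted at once is impossible, so 252 − 2 = 250.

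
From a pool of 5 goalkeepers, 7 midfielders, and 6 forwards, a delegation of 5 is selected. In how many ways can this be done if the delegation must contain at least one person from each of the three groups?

6055

With no constraint there are C(18,5) = 8568 possible selections.
Subtract selections that omit an entire group: no goalkeepers → C(13,5) = 1287; no midfielders → C(11,5) = 462; no forwards → C(12,5) = 792.
Add back selections omitting two groups (i.e. drawn from a single group): C(5,5) + C(7,5) + C(6,5) = 28.
By inclusion–exclusion: 8568 − 2541 + 28 = 6055.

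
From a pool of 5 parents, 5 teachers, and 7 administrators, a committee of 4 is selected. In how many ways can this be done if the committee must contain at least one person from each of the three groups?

1225

Total 4-person selections from all 17: C(17,4) = 2380.
Subtract selections that omit an entire group: no parents → C(12,4) = 495; no teachers → C(12,4) = 495; no administrators → C(10,4) = 210.
Add back selections omitting two groups (i.e. drawn from a single group): C(5,4) + C(5,4) + C(7,4) = 45.
By inclusion–exclusion: 2380 − 1200 + 45 = 1225.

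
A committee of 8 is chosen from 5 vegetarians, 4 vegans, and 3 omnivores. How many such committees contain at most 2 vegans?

Split by how many vegans are chosen (0 through 2).
Sum: C(4,0)·C(8,8) + C(4,1)·C(8,7) + C(4,2)·C(8,6) = 1 + 32 + 168 = 201.

201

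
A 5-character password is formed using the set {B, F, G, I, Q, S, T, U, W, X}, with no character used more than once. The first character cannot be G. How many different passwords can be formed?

The first character has 10−1 = 9 choices (anything except G).
The remaining 4 characters are filled from the other 9 symbols without repetition: 9 × 8 × 7 × 6 = 3024.
Total: 9 × 3024 = 27216.

27216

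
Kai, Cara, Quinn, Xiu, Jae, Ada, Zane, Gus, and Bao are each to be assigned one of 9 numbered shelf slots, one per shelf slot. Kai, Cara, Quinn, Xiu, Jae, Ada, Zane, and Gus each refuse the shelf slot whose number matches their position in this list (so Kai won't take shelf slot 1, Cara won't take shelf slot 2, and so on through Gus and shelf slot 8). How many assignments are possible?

148329

Let Aᵢ (for 1 ≤ i ≤ 8) be the placements that put person i in their forbidden shelf slot. Any j of these fix j positions, leaving (9−j)! ways to fill the rest, and there are C(8,j) ways to pick which j.
By inclusion–exclusion, the number of valid placements is Σ_{j=0}^{8} (−1)^j C(8,j)·(9−j)!.
Computing: 362880 − 322560 + 141120 − 40320 + 8400 − 1344 + 168 − 16 + 1 = 148329.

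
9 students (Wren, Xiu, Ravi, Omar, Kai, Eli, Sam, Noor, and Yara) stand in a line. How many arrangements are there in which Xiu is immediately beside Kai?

80640

Place the 7 others and the Xiu-Kai pair as 8 objects in a line; the pair has 2 internal arrangements.
So the count is 2·(8)! = 80640.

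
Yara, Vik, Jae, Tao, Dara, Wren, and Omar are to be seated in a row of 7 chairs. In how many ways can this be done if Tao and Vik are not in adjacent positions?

3600

There are 7! = 5040 arrangements in all. If Tao and Vik are adjacent, merging them into one block gives 2·(6)! = 1440 arrangements.
So 5040 − 1440 = 3600 arrangements keep them apart.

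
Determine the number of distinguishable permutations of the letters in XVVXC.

Letter multiplicities in XVVXC: C×1, V×2, X×2.
Dividing 5! = 120 by 2!·2! = 4 for the repeated letters gives 30.

30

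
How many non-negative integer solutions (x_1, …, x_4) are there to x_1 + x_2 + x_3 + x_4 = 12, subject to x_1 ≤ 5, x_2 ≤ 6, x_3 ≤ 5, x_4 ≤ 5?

Without the upper bounds there are C(15,3) = 455 ways to split 12 among 4 variables.
Subtract solutions that violate a single cap (substitute x_i' = x_i − (cap_i+1)): x_1 ≥ 6 gives C(9,3) = 84; x_2 ≥ 7 gives C(8,3) = 56; x_3 ≥ 6 gives C(9,3) = 84; x_4 ≥ 6 gives C(9,3) = 84. Together 308.
Add back pairs where two caps are both exceeded: 0 + 1 + 1 + 0 + 0 + 1 = 3.
By inclusion–exclusion the count is 455 − 308 + 3 = 150.

150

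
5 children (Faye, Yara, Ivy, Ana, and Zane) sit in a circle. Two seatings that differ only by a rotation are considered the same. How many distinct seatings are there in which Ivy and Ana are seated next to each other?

Treat {Ivy, Ana} as one unit (2 internal orders) and seat the resulting 4 units around the table: (3)! circular arrangements.
So 2 × (3)! = 2 × 6 = 12.

12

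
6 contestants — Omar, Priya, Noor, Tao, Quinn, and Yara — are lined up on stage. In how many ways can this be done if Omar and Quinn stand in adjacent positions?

Treat {Omar, Quinn} as a single unit. There are 5 units to order, and the pair itself can be ordered 2 ways.
So the count is 2·(5)! = 240.

240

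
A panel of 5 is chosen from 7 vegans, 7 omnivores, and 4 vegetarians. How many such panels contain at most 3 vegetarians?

Split by how many vegetarians are chosen (0 through 3).
Sum: C(4,0)·C(14,5) + C(4,1)·C(14,4) + C(4,2)·C(14,3) + C(4,3)·C(14,2) = 2002 + 4004 + 2184 + 364 = 8554.

8554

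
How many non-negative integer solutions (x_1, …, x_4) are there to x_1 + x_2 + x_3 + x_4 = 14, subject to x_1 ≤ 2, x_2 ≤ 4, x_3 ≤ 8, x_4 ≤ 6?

60

By stars and bars, unrestricted non-negative solutions to x_1+…+x_4 = 14 number C(14+3,3) = 680.
Subtract solutions that violate a single cap (substitute x_i' = x_i − (cap_i+1)): x_1 ≥ 3 gives C(14,3) = 364; x_2 ≥ 5 gives C(12,3) = 220; x_3 ≥ 9 gives C(8,3) = 56; x_4 ≥ 7 gives C(10,3) = 120. Together 760.
Add back pairs where two caps are both exceeded: 84 + 10 + 35 + 1 + 10 + 0 = 140.
By inclusion–exclusion the count is 680 − 760 + 140 = 60.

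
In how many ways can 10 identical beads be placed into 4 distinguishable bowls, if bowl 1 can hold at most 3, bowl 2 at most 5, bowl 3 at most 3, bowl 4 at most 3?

32

By stars and bars, unrestricted non-negative solutions to x_1+…+x_4 = 10 number C(10+3,3) = 286.
Subtract solutions that violate a single cap (substitute x_i' = x_i − (cap_i+1)): x_1 ≥ 4 gives C(9,3) = 84; x_2 ≥ 6 gives C(7,3) = 35; x_3 ≥ 4 gives C(9,3) = 84; x_4 ≥ 4 gives C(9,3) = 84. Together 287.
Add back pairs where two caps are both exceeded: 1 + 10 + 10 + 1 + 1 + 10 = 33.
By inclusion–exclusion the count is 286 − 287 + 33 = 32.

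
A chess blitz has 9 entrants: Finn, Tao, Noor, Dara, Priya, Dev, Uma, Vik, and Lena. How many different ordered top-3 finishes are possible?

This is an ordered selection of 3 from 9: P(9,3).
That gives 9 × 8 × 7 = 504.

504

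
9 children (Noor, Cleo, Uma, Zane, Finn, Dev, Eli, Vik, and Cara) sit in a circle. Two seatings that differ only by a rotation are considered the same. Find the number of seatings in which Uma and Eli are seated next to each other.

Glue Uma and Eli into a block (2 internal orders). Seating 8 units around a circle gives (7)! arrangements.
So 2 × (7)! = 2 × 5040 = 10080.

10080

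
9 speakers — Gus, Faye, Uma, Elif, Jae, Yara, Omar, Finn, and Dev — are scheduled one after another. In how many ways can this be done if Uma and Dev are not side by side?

Of the 9! = 362880 arrangements, those with Uma and Dev adjacent number 2 × 8! = 80640 (treat the pair as a block with 2 internal orders).
Complementary counting: 362880 − 80640 = 282240.

282240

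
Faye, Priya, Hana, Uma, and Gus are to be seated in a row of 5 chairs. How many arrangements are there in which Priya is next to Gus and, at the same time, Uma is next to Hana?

Treat {Priya,Gus} as one block (2 orders) and {Uma,Hana} as another (2 orders).
That leaves 3 units to arrange: 2 × 2 × 3! = 4 × 6 = 24.

24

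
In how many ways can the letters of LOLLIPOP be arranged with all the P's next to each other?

420

Treat the 2 copies of P as a single block. The multiset to arrange is then {PP, I, L, L, L, O, O}, 7 items in all.
That gives (7)!/(3!·2!) = 420 arrangements.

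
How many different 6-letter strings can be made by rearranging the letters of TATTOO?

Letter multiplicities in TATTOO: A×1, O×2, T×3.
The number of distinct arrangements is 6!/(3!·2!) = 720/12 = 60.

60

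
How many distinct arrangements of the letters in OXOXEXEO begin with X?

210

With the first slot taken by X, it remains to arrange the other 7 letters (OOXEXEO).
Those 7 letters have E appearing twice, O appearing 3 times, and X appearing twice, giving (7)!/(3!·2!·2!) = 210.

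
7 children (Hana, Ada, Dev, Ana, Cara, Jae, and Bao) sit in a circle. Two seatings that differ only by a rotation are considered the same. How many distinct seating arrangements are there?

720

Around a circle, 7 distinct people have 7!/7 = (6)! = 720 rotationally distinct seatings.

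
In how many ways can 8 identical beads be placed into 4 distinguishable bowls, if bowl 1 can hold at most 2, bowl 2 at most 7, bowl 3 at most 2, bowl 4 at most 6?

By stars and bars, unrestricted non-negative solutions to x_1+…+x_4 = 8 number C(8+3,3) = 165.
Subtract solutions that violate a single cap (substitute x_i' = x_i − (cap_i+1)): x_1 ≥ 3 gives C(8,3) = 56; x_2 ≥ 8 gives C(3,3) = 1; x_3 ≥ 3 gives C(8,3) = 56; x_4 ≥ 7 gives C(4,3) = 4. Together 117.
Add back pairs where two caps are both exceeded: 0 + 10 + 0 + 0 + 0 + 0 = 10.
By inclusion–exclusion the count is 165 − 117 + 10 = 58.

58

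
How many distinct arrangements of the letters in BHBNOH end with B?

Fix B in the last position and arrange the remaining 5 letters.
Those 5 letters have H appearing twice, giving (5)!/(2!) = 60.

60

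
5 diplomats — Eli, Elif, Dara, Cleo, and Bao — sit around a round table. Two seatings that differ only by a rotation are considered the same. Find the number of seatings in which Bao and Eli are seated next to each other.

Glue Bao and Eli into a block (2 internal orders). Seating 4 units around a circle gives (3)! arrangements.
So 2 × (3)! = 2 × 6 = 12.

12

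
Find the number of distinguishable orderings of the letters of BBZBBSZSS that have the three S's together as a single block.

Treat the 3 copies of S as a single block. The multiset to arrange is then {SSS, B, B, B, B, Z, Z}, 7 items in all.
That gives (7)!/(4!·2!) = 105 arrangements.

105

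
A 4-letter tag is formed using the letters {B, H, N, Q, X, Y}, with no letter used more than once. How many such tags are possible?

360

This is a permutation of 4 out of 6: P(6,4) = 6!/2!.
That product is 6 × 5 × 4 × 3 = 360.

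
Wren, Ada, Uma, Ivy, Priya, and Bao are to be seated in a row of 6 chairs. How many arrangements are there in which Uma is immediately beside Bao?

240

Glue Uma and Bao into one block (2 internal orders), leaving 5 units to arrange in a row.
So the count is 2·(5)! = 240.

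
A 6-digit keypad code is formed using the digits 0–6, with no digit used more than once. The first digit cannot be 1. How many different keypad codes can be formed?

The first digit has 7−1 = 6 choices (anything except 1).
The remaining 5 digits are filled from the other 6 symbols without repetition: 6 × 5 × 4 × 3 × 2 = 720.
Total: 6 × 720 = 4320.

4320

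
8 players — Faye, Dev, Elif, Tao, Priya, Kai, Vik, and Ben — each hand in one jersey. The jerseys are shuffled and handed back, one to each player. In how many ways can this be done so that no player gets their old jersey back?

This is the derangement count D_8: permutations of 8 items with no fixed point.
By inclusion–exclusion this is Σ_{j=0}^{8} (−1)^j C(8,j)·(8−j)!.
Computing: 40320 − 40320 + 20160 − 6720 + 1680 − 336 + 56 − 8 + 1 = 14833.

14833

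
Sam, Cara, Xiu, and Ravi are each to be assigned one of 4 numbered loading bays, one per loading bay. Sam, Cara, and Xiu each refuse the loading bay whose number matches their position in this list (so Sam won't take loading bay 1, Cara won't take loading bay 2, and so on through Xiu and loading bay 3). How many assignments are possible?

11

Let Aᵢ (for i ∈ {1, 2, 3}) be the placements that put person i in their forbidden loading bay. Any j of these fix j positions, leaving (4−j)! ways to fill the rest, and there are C(3,j) ways to pick which j.
By inclusion–exclusion, the number of valid placements is Σ_{j=0}^{3} (−1)^j C(3,j)·(4−j)!.
Computing: 24 − 18 + 6 − 1 = 11.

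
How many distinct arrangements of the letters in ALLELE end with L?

30

Fix L in the last position and arrange the remaining 5 letters.
Those 5 letters have E appearing twice and L appearing twice, giving (5)!/(2!·2!) = 30.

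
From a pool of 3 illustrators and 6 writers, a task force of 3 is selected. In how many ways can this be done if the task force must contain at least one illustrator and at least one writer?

Total 3-person selections from all 9: C(9,3) = 84.
Subtract selections that omit an entire group: no illustrators → C(6,3) = 20; no writers → C(3,3) = 1.
Both groups omitted at once is impossible, so 84 − 21 = 63.

63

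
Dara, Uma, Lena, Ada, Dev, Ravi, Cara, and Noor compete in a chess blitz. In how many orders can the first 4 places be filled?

1680

This is an ordered selection of 4 from 8: P(8,4).
That gives 8 × 7 × 6 × 5 = 1680.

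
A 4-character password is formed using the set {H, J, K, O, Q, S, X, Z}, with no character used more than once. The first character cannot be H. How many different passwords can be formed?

1470

The first character has 8−1 = 7 choices (anything except H).
The remaining 3 characters are filled from the other 7 symbols without repetition: 7 × 6 × 5 = 210.
Total: 7 × 210 = 1470.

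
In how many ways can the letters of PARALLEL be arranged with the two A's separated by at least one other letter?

2520

Total arrangements of PARALLEL: 8!/(3!·2!) = 3360.
Arrangements with the A's together: treat AA as one letter, giving (7)!/(3!) = 840.
Subtracting, 3360 − 840 = 2520 arrangements keep the A's apart.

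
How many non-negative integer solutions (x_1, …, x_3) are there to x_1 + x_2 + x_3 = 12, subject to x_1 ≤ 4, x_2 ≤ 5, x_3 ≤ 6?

10

Ignoring the caps, the number of non-negative solutions to x_1+…+x_3 = 12 is C(14,2) = 91.
Subtract solutions that violate a single cap (substitute x_i' = x_i − (cap_i+1)): x_1 ≥ 5 gives C(9,2) = 36; x_2 ≥ 6 gives C(8,2) = 28; x_3 ≥ 7 gives C(7,2) = 21. Together 85.
Add back pairs where two caps are both exceeded: 3 + 1 + 0 = 4.
By inclusion–exclusion the count is 91 − 85 + 4 = 10.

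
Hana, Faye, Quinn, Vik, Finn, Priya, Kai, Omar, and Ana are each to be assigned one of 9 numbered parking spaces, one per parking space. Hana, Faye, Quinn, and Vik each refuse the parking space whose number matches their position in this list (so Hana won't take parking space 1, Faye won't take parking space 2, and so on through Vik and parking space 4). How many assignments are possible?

Let Aᵢ (for 1 ≤ i ≤ 4) be the placements that put person i in their forbidden parking space. Any j of these fix j positions, leaving (9−j)! ways to fill the rest, and there are C(4,j) ways to pick which j.
By inclusion–exclusion, the number of valid placements is Σ_{j=0}^{4} (−1)^j C(4,j)·(9−j)!.
Computing: 362880 − 161280 + 30240 − 2880 + 120 = 229080.

229080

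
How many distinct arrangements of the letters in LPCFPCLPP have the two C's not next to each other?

2940

Total arrangements of LPCFPCLPP: 9!/(4!·2!·2!) = 3780.
Arrangements with the C's together: treat CC as one letter, giving (8)!/(4!·2!) = 840.
Hence 3780 − 840 = 2940.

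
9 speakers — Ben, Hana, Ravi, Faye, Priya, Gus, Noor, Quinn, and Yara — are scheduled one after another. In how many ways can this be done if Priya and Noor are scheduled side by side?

Treat {Priya, Noor} as a single unit. There are 8 units to order, and the pair itself can be ordered 2 ways.
That gives 2 × 8! = 2 × 40320 = 80640.

80640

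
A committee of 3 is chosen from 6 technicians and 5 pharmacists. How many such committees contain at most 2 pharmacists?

Split by how many pharmacists are chosen (0 through 2).
Sum: C(5,0)·C(6,3) + C(5,1)·C(6,2) + C(5,2)·C(6,1) = 20 + 75 + 60 = 155.

155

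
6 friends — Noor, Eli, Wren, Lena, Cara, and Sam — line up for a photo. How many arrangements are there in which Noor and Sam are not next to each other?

There are 6! = 720 arrangements in all. If Noor and Sam are adjacent, merging them into one block gives 2·(5)! = 240 arrangements.
So 720 − 240 = 480 arrangements keep them apart.

480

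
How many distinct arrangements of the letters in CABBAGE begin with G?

Fix G in the first position and arrange the remaining 6 letters.
Those 6 letters have A appearing twice and B appearing twice, giving (6)!/(2!·2!) = 180.

180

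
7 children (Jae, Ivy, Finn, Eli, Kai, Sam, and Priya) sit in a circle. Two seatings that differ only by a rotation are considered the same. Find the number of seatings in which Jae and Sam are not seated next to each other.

480

Without the restriction there are (6)! = 720 seatings.
Seatings with Jae beside Sam: treat them as a block with 2 internal orders, giving 2 × (5)! = 240.
Subtracting, 720 − 240 = 480.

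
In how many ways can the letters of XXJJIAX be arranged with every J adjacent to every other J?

Treat the 2 copies of J as a single block. The multiset to arrange is then {JJ, A, I, X, X, X}, 6 items in all.
That gives (6)!/(3!) = 120 arrangements.

120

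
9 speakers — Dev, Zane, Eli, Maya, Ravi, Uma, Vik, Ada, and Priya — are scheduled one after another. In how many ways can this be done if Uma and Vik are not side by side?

There are 9! = 362880 arrangements in all. If Uma and Vik are adjacent, merging them into one block gives 2·(8)! = 80640 arrangements.
So 362880 − 80640 = 282240 arrangements keep them apart.

282240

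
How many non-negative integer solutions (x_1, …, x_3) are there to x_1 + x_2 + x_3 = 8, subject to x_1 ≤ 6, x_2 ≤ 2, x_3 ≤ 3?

Without the upper bounds there are C(10,2) = 45 ways to split 8 among 3 variables.
Subtract solutions that violate a single cap (substitute x_i' = x_i − (cap_i+1)): x_1 ≥ 7 gives C(3,2) = 3; x_2 ≥ 3 gives C(7,2) = 21; x_3 ≥ 4 gives C(6,2) = 15. Together 39.
Add back pairs where two caps are both exceeded: 0 + 0 + 3 = 3.
By inclusion–exclusion the count is 45 − 39 + 3 = 9.

9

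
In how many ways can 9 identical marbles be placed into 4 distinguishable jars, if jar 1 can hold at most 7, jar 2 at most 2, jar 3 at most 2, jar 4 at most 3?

32

By stars and bars, unrestricted non-negative solutions to x_1+…+x_4 = 9 number C(9+3,3) = 220.
Subtract solutions that violate a single cap (substitute x_i' = x_i − (cap_i+1)): x_1 ≥ 8 gives C(4,3) = 4; x_2 ≥ 3 gives C(9,3) = 84; x_3 ≥ 3 gives C(9,3) = 84; x_4 ≥ 4 gives C(8,3) = 56. Together 228.
Add back pairs where two caps are both exceeded: 0 + 0 + 0 + 20 + 10 + 10 = 40.
By inclusion–exclusion the count is 220 − 228 + 40 = 32.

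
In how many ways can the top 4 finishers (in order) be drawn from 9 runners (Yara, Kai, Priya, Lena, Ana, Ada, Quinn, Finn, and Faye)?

There are 9 choices for 1st place, 8 for 2nd, and so on down to 6 for position 4.
That gives 9 × 8 × 7 × 6 = 3024.

3024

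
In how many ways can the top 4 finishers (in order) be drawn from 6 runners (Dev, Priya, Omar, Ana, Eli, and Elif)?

360

This is an ordered selection of 4 from 6: P(6,4).
That gives 6 × 5 × 4 × 3 = 360.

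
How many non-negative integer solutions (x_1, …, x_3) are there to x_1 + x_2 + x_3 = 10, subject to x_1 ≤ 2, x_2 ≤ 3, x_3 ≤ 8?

Ignoring the caps, the number of non-negative solutions to x_1+…+x_3 = 10 is C(12,2) = 66.
Subtract solutions that violate a single cap (substitute x_i' = x_i − (cap_i+1)): x_1 ≥ 3 gives C(9,2) = 36; x_2 ≥ 4 gives C(8,2) = 28; x_3 ≥ 9 gives C(3,2) = 3. Together 67.
Add back pairs where two caps are both exceeded: 10 + 0 + 0 = 10.
By inclusion–exclusion the count is 66 − 67 + 10 = 9.

9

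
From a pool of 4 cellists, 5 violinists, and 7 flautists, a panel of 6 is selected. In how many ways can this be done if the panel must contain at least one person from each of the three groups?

Unrestricted: C(16,6) = 8008 ways to pick any 6 of the 16.
Selections missing a whole group: no cellists → C(12,6) = 924; no violinists → C(11,6) = 462; no flautists → C(9,6) = 84.
Add back selections omitting two groups (i.e. drawn from a single group): C(4,6) + C(5,6) + C(7,6) = 7.
By inclusion–exclusion: 8008 − 1470 + 7 = 6545.

6545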